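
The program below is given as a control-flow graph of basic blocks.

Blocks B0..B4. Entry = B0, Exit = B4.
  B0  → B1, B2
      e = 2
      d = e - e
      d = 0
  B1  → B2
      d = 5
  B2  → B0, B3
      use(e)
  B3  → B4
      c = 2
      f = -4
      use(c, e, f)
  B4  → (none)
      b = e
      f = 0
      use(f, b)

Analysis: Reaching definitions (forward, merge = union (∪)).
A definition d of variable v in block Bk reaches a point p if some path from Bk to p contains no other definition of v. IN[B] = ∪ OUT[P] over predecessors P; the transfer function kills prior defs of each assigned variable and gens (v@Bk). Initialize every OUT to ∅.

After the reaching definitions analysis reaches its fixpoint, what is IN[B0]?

Answer: {d@B0, d@B1, e@B0}

Working:
Converged values:
  B0: | IN={d@B0, d@B1, e@B0} | OUT={d@B0, e@B0}
  B1: | IN={d@B0, e@B0} | OUT={d@B1, e@B0}
  B2: | IN={d@B0, d@B1, e@B0} | OUT={d@B0, d@B1, e@B0}
  B3: | IN={d@B0, d@B1, e@B0} | OUT={c@B3, d@B0, d@B1, e@B0, f@B3}
  B4: | IN={c@B3, d@B0, d@B1, e@B0, f@B3} | OUT={b@B4, c@B3, d@B0, d@B1, e@B0, f@B4}

Merge at B0 (entry node, so the boundary value {} is joined with the incoming edge(s)): IN[B0] = {} ⊔ OUT[B2] = {d@B0, d@B1, e@B0}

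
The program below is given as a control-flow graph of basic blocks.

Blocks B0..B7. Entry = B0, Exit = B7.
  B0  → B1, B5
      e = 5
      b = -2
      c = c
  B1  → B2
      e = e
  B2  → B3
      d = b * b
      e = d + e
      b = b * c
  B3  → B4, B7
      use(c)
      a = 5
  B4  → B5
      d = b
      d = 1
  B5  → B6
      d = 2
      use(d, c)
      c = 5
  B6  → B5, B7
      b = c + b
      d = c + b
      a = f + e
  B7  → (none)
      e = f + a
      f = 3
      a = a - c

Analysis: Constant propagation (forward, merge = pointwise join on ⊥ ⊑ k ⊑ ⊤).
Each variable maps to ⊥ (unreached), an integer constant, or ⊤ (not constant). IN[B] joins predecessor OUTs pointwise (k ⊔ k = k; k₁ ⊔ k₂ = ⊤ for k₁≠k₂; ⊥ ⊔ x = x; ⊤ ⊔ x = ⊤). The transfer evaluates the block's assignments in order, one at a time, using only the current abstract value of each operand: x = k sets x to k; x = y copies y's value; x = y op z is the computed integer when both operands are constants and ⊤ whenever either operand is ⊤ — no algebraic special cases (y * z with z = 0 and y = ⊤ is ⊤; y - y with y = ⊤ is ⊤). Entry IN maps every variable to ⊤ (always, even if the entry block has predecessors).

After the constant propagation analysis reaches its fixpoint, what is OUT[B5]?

Fixpoint table:
  B0:  IN=(all ⊤)  OUT={b:-2, e:5; rest ⊤}
  B1:  IN={b:-2, e:5; rest ⊤}  OUT={b:-2, e:5; rest ⊤}
  B2:  IN={b:-2, e:5; rest ⊤}  OUT={d:4, e:9; rest ⊤}
  B3:  IN={d:4, e:9; rest ⊤}  OUT={a:5, d:4, e:9; rest ⊤}
  B4:  IN={a:5, d:4, e:9; rest ⊤}  OUT={a:5, d:1, e:9; rest ⊤}
  B5:  IN=(all ⊤)  OUT={c:5, d:2; rest ⊤}
  B6:  IN={c:5, d:2; rest ⊤}  OUT={c:5; rest ⊤}
  B7:  IN=(all ⊤)  OUT={f:3; rest ⊤}

Merge at B5: IN[B5] = OUT[B0] ⊔ OUT[B4] ⊔ OUT[B6] = {a: ⊤, b: ⊤, c: ⊤, d: ⊤, e: ⊤, f: ⊤}
Applying B5's transfer function to that IN value gives OUT[B5] (row B5 above).

Answer: {a: ⊤, b: ⊤, c: 5, d: 2, e: ⊤, f: ⊤}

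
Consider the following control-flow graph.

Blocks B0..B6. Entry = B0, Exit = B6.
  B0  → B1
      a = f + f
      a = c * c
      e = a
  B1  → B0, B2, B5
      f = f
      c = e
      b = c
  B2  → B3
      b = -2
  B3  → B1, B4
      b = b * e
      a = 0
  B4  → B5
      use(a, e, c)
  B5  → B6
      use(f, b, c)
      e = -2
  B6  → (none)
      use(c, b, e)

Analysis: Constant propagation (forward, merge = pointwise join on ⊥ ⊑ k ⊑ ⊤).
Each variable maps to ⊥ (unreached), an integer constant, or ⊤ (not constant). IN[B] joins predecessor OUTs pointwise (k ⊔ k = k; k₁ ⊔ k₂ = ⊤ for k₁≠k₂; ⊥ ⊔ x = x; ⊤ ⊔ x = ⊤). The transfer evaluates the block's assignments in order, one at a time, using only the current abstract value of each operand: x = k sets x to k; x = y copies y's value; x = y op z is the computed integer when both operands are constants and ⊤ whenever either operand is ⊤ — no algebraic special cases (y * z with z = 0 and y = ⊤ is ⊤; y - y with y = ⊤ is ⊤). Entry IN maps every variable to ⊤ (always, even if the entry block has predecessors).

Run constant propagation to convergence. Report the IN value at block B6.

Fixpoint table:
  B0:  IN=(all ⊤)  OUT=(all ⊤)
  B1:  IN=(all ⊤)  OUT=(all ⊤)
  B2:  IN=(all ⊤)  OUT={b:-2; rest ⊤}
  B3:  IN={b:-2; rest ⊤}  OUT={a:0; rest ⊤}
  B4:  IN={a:0; rest ⊤}  OUT={a:0; rest ⊤}
  B5:  IN=(all ⊤)  OUT={e:-2; rest ⊤}
  B6:  IN={e:-2; rest ⊤}  OUT={e:-2; rest ⊤}

Merge at B6: IN[B6] = OUT[B5] = {a: ⊤, b: ⊤, c: ⊤, d: ⊤, e: -2, f: ⊤}

Answer: {a: ⊤, b: ⊤, c: ⊤, d: ⊤, e: -2, f: ⊤}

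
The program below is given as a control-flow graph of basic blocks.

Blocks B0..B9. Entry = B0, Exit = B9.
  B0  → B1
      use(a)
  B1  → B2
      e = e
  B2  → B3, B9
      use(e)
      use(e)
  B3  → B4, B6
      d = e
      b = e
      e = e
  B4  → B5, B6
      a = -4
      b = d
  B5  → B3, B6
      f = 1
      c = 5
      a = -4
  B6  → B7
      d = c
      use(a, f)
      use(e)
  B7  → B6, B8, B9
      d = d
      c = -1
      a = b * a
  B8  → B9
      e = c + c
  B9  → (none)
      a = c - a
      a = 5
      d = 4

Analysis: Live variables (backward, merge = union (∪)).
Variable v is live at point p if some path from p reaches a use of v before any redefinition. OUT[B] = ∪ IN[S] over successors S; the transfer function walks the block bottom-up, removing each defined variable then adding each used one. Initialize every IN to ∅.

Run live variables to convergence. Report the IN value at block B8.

Answer: {a, c}

Working:
Per-block solution:
  B0:   IN={a, c, e, f}   OUT={a, c, e, f}
  B1:   IN={a, c, e, f}   OUT={a, c, e, f}
  B2:   IN={a, c, e, f}   OUT={a, c, e, f}
  B3:   IN={a, c, e, f}   OUT={a, b, c, d, e, f}
  B4:   IN={c, d, e, f}   OUT={a, b, c, e, f}
  B5:   IN={b, e}   OUT={a, b, c, e, f}
  B6:   IN={a, b, c, e, f}   OUT={a, b, d, e, f}
  B7:   IN={a, b, d, e, f}   OUT={a, b, c, e, f}
  B8:   IN={a, c}   OUT={a, c}
  B9:   IN={a, c}   OUT={}

Merge at B8: OUT[B8] = IN[B9] = {a, c}
Applying B8's transfer function to that OUT value gives IN[B8] (row B8 above).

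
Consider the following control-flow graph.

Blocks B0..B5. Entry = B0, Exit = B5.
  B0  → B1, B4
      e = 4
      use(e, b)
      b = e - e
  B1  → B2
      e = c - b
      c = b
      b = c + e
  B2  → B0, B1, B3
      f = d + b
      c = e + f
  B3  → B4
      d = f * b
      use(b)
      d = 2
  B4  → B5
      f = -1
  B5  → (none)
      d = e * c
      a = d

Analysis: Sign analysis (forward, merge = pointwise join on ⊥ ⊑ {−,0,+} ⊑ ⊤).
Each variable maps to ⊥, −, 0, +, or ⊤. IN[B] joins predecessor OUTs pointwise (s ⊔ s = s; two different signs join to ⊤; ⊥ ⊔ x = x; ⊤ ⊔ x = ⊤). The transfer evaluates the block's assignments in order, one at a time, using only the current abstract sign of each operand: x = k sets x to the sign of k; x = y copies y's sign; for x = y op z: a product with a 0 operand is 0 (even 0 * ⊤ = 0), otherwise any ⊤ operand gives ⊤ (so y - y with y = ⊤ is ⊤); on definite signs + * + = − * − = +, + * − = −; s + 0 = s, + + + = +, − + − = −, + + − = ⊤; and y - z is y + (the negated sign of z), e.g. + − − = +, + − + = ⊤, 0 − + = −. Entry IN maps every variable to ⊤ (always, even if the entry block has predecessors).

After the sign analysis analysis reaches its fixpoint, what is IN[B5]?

Fixpoint table:
  B0:   IN=(all ⊤)   OUT={e:+; rest ⊤}
  B1:   IN=(all ⊤)   OUT=(all ⊤)
  B2:   IN=(all ⊤)   OUT=(all ⊤)
  B3:   IN=(all ⊤)   OUT={d:+; rest ⊤}
  B4:   IN=(all ⊤)   OUT={f:-; rest ⊤}
  B5:   IN={f:-; rest ⊤}   OUT={f:-; rest ⊤}

Merge at B5: IN[B5] = OUT[B4] = {a: ⊤, b: ⊤, c: ⊤, d: ⊤, e: ⊤, f: -}

Answer: {a: ⊤, b: ⊤, c: ⊤, d: ⊤, e: ⊤, f: -}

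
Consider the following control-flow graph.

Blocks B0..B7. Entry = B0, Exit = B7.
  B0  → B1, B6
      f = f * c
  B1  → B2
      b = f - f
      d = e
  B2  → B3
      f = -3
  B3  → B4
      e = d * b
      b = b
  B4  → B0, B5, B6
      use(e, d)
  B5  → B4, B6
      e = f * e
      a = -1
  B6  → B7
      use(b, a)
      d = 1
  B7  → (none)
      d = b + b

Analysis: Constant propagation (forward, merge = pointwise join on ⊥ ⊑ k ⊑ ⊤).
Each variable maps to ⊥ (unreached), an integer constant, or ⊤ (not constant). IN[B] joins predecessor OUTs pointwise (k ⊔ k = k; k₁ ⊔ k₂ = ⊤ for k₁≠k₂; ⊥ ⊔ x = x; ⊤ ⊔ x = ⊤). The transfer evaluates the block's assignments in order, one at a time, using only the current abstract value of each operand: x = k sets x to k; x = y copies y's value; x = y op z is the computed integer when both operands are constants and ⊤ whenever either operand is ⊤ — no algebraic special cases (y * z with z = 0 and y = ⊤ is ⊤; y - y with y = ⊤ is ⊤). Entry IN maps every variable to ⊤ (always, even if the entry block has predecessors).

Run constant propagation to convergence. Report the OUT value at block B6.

Converged values:
  B0:   IN=(all ⊤)   OUT=(all ⊤)
  B1:   IN=(all ⊤)   OUT=(all ⊤)
  B2:   IN=(all ⊤)   OUT={f:-3; rest ⊤}
  B3:   IN={f:-3; rest ⊤}   OUT={f:-3; rest ⊤}
  B4:   IN={f:-3; rest ⊤}   OUT={f:-3; rest ⊤}
  B5:   IN={f:-3; rest ⊤}   OUT={a:-1, f:-3; rest ⊤}
  B6:   IN=(all ⊤)   OUT={d:1; rest ⊤}
  B7:   IN={d:1; rest ⊤}   OUT=(all ⊤)

Merge at B6: IN[B6] = OUT[B0] ⊔ OUT[B4] ⊔ OUT[B5] = {a: ⊤, b: ⊤, c: ⊤, d: ⊤, e: ⊤, f: ⊤}
Applying B6's transfer function to that IN value gives OUT[B6] (row B6 above).

Answer: {a: ⊤, b: ⊤, c: ⊤, d: 1, e: ⊤, f: ⊤}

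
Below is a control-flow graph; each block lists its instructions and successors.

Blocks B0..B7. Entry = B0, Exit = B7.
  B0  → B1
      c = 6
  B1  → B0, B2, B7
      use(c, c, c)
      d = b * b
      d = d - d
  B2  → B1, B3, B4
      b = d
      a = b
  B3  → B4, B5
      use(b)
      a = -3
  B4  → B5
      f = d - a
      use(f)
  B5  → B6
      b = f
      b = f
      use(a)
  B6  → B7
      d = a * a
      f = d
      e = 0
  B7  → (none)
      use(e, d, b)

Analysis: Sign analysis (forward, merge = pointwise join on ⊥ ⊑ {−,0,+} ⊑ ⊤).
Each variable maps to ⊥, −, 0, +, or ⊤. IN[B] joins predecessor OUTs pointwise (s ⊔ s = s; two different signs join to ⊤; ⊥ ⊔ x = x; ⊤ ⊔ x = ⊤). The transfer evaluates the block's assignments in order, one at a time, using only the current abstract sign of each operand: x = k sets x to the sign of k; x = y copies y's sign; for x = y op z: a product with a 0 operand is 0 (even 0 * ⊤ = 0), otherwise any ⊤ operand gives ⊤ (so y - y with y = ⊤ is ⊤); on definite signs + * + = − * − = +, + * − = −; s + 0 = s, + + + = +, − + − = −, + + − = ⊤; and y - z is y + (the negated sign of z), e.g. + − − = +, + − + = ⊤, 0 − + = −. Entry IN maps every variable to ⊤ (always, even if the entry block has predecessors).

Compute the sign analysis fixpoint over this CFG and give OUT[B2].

Answer: {a: ⊤, b: ⊤, c: +, d: ⊤, e: ⊤, f: ⊤}

Derivation:
Per-block solution:
  B0: | IN=(all ⊤) | OUT={c:+; rest ⊤}
  B1: | IN={c:+; rest ⊤} | OUT={c:+; rest ⊤}
  B2: | IN={c:+; rest ⊤} | OUT={c:+; rest ⊤}
  B3: | IN={c:+; rest ⊤} | OUT={a:-, c:+; rest ⊤}
  B4: | IN={c:+; rest ⊤} | OUT={c:+; rest ⊤}
  B5: | IN={c:+; rest ⊤} | OUT={c:+; rest ⊤}
  B6: | IN={c:+; rest ⊤} | OUT={c:+, e:0; rest ⊤}
  B7: | IN={c:+; rest ⊤} | OUT={c:+; rest ⊤}

Merge at B2: IN[B2] = OUT[B1] = {a: ⊤, b: ⊤, c: +, d: ⊤, e: ⊤, f: ⊤}
Applying B2's transfer function to that IN value gives OUT[B2] (row B2 above).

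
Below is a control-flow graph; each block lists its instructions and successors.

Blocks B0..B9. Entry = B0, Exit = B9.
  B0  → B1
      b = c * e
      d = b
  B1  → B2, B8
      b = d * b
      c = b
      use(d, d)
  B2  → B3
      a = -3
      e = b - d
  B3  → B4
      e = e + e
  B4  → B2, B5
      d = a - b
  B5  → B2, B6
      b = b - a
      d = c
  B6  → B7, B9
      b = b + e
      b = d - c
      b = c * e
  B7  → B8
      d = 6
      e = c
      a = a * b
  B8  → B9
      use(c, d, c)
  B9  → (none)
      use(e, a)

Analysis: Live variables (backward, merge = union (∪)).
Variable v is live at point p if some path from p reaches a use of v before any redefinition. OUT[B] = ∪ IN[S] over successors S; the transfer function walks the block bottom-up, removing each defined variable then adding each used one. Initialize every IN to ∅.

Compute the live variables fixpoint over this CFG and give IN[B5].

Per-block solution:
  B0:   IN={a, c, e}   OUT={a, b, d, e}
  B1:   IN={a, b, d, e}   OUT={a, b, c, d, e}
  B2:   IN={b, c, d}   OUT={a, b, c, e}
  B3:   IN={a, b, c, e}   OUT={a, b, c, e}
  B4:   IN={a, b, c, e}   OUT={a, b, c, d, e}
  B5:   IN={a, b, c, e}   OUT={a, b, c, d, e}
  B6:   IN={a, b, c, d, e}   OUT={a, b, c, e}
  B7:   IN={a, b, c}   OUT={a, c, d, e}
  B8:   IN={a, c, d, e}   OUT={a, e}
  B9:   IN={a, e}   OUT={}

Merge at B5: OUT[B5] = IN[B2] ⊔ IN[B6] = {a, b, c, d, e}
Applying B5's transfer function to that OUT value gives IN[B5] (row B5 above).

Answer: {a, b, c, e}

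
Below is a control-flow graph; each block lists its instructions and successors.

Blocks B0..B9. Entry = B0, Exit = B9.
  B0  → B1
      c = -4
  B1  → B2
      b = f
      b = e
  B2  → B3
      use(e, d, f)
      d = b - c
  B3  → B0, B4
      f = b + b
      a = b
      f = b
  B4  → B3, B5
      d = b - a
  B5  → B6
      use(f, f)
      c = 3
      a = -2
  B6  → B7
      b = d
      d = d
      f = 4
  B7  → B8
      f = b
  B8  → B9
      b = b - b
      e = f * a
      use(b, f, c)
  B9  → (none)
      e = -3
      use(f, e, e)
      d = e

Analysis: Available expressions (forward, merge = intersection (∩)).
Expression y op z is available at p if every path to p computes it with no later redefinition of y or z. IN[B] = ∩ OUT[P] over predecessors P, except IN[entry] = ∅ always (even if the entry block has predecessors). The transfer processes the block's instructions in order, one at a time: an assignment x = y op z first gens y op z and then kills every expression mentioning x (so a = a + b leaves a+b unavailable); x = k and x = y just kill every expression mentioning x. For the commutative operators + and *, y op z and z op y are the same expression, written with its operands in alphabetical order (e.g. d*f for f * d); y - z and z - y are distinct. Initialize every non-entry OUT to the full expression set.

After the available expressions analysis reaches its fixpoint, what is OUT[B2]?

Answer: {b-c}

Derivation:
Per-block solution:
  B0:   IN={}   OUT={}
  B1:   IN={}   OUT={}
  B2:   IN={}   OUT={b-c}
  B3:   IN={b-c}   OUT={b+b, b-c}
  B4:   IN={b+b, b-c}   OUT={b+b, b-a, b-c}
  B5:   IN={b+b, b-a, b-c}   OUT={b+b}
  B6:   IN={b+b}   OUT={}
  B7:   IN={}   OUT={}
  B8:   IN={}   OUT={a*f}
  B9:   IN={a*f}   OUT={a*f}

Merge at B2: IN[B2] = OUT[B1] = {}
Applying B2's transfer function to that IN value gives OUT[B2] (row B2 above).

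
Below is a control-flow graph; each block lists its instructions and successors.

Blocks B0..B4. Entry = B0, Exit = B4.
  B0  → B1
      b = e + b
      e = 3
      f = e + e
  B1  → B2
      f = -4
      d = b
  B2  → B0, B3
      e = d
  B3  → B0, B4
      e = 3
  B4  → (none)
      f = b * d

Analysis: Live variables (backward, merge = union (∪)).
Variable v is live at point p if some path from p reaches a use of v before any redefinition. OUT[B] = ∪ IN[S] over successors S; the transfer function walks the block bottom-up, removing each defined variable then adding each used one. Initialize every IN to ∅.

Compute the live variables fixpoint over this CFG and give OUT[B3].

Answer: {b, d, e}

Derivation:
Per-block solution:
  B0:   IN={b, e}   OUT={b}
  B1:   IN={b}   OUT={b, d}
  B2:   IN={b, d}   OUT={b, d, e}
  B3:   IN={b, d}   OUT={b, d, e}
  B4:   IN={b, d}   OUT={}

Merge at B3: OUT[B3] = IN[B0] ⊔ IN[B4] = {b, d, e}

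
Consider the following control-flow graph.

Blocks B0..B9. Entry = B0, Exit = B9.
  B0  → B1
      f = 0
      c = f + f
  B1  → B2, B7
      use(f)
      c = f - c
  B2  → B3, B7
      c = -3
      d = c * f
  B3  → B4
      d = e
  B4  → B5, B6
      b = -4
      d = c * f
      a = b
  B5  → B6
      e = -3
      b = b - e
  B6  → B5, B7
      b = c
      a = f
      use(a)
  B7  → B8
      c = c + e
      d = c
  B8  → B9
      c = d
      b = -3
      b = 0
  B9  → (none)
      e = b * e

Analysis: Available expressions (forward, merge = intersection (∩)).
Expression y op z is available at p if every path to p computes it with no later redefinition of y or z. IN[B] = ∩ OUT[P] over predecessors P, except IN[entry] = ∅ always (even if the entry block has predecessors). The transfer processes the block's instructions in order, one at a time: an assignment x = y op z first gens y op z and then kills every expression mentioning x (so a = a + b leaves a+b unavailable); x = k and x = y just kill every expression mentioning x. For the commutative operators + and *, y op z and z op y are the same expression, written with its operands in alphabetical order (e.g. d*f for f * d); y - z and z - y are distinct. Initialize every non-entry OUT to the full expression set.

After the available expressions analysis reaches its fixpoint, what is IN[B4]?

Answer: {c*f, f+f}

Trace:
Per-block solution:
  B0: | IN={} | OUT={f+f}
  B1: | IN={f+f} | OUT={f+f}
  B2: | IN={f+f} | OUT={c*f, f+f}
  B3: | IN={c*f, f+f} | OUT={c*f, f+f}
  B4: | IN={c*f, f+f} | OUT={c*f, f+f}
  B5: | IN={c*f, f+f} | OUT={c*f, f+f}
  B6: | IN={c*f, f+f} | OUT={c*f, f+f}
  B7: | IN={f+f} | OUT={f+f}
  B8: | IN={f+f} | OUT={f+f}
  B9: | IN={f+f} | OUT={f+f}

Merge at B4: IN[B4] = OUT[B3] = {c*f, f+f}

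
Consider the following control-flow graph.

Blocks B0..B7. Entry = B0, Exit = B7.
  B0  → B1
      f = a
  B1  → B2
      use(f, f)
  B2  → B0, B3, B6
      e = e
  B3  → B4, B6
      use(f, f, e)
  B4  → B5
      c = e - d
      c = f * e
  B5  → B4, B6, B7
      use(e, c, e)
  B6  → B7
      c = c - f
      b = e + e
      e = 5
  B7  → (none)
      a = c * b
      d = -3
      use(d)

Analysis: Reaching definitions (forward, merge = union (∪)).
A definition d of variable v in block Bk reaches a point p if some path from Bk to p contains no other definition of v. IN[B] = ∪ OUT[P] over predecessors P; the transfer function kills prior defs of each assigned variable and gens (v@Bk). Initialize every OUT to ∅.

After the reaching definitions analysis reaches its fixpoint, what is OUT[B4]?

Fixpoint table:
  B0:   IN={e@B2, f@B0}   OUT={e@B2, f@B0}
  B1:   IN={e@B2, f@B0}   OUT={e@B2, f@B0}
  B2:   IN={e@B2, f@B0}   OUT={e@B2, f@B0}
  B3:   IN={e@B2, f@B0}   OUT={e@B2, f@B0}
  B4:   IN={c@B4, e@B2, f@B0}   OUT={c@B4, e@B2, f@B0}
  B5:   IN={c@B4, e@B2, f@B0}   OUT={c@B4, e@B2, f@B0}
  B6:   IN={c@B4, e@B2, f@B0}   OUT={b@B6, c@B6, e@B6, f@B0}
  B7:   IN={b@B6, c@B4, c@B6, e@B2, e@B6, f@B0}   OUT={a@B7, b@B6, c@B4, c@B6, d@B7, e@B2, e@B6, f@B0}

Merge at B4: IN[B4] = OUT[B3] ⊔ OUT[B5] = {c@B4, e@B2, f@B0}
Applying B4's transfer function to that IN value gives OUT[B4] (row B4 above).

Answer: {c@B4, e@B2, f@B0}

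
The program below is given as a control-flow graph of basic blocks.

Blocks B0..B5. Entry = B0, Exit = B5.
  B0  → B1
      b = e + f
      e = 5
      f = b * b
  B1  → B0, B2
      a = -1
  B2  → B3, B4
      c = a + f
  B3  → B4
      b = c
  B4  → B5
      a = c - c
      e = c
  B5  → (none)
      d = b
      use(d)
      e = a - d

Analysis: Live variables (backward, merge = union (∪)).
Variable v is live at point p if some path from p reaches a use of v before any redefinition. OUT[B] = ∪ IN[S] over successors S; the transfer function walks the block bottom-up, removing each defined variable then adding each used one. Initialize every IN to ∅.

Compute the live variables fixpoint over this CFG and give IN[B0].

Converged values:
  B0:   IN={e, f}   OUT={b, e, f}
  B1:   IN={b, e, f}   OUT={a, b, e, f}
  B2:   IN={a, b, f}   OUT={b, c}
  B3:   IN={c}   OUT={b, c}
  B4:   IN={b, c}   OUT={a, b}
  B5:   IN={a, b}   OUT={}

Merge at B0: OUT[B0] = IN[B1] = {b, e, f}
Applying B0's transfer function to that OUT value gives IN[B0] (row B0 above).

Answer: {e, f}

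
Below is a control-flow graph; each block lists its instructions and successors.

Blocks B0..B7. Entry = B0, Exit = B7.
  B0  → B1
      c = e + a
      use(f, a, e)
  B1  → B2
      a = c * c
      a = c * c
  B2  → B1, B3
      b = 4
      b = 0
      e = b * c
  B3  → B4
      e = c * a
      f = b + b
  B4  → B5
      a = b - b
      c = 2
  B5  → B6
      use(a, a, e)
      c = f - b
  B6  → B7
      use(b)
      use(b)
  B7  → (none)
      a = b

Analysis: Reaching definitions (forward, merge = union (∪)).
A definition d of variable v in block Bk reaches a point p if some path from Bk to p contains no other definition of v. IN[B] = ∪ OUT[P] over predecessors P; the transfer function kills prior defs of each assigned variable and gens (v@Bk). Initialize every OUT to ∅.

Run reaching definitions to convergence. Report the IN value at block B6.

Converged values:
  B0: | IN={} | OUT={c@B0}
  B1: | IN={a@B1, b@B2, c@B0, e@B2} | OUT={a@B1, b@B2, c@B0, e@B2}
  B2: | IN={a@B1, b@B2, c@B0, e@B2} | OUT={a@B1, b@B2, c@B0, e@B2}
  B3: | IN={a@B1, b@B2, c@B0, e@B2} | OUT={a@B1, b@B2, c@B0, e@B3, f@B3}
  B4: | IN={a@B1, b@B2, c@B0, e@B3, f@B3} | OUT={a@B4, b@B2, c@B4, e@B3, f@B3}
  B5: | IN={a@B4, b@B2, c@B4, e@B3, f@B3} | OUT={a@B4, b@B2, c@B5, e@B3, f@B3}
  B6: | IN={a@B4, b@B2, c@B5, e@B3, f@B3} | OUT={a@B4, b@B2, c@B5, e@B3, f@B3}
  B7: | IN={a@B4, b@B2, c@B5, e@B3, f@B3} | OUT={a@B7, b@B2, c@B5, e@B3, f@B3}

Merge at B6: IN[B6] = OUT[B5] = {a@B4, b@B2, c@B5, e@B3, f@B3}

Answer: {a@B4, b@B2, c@B5, e@B3, f@B3}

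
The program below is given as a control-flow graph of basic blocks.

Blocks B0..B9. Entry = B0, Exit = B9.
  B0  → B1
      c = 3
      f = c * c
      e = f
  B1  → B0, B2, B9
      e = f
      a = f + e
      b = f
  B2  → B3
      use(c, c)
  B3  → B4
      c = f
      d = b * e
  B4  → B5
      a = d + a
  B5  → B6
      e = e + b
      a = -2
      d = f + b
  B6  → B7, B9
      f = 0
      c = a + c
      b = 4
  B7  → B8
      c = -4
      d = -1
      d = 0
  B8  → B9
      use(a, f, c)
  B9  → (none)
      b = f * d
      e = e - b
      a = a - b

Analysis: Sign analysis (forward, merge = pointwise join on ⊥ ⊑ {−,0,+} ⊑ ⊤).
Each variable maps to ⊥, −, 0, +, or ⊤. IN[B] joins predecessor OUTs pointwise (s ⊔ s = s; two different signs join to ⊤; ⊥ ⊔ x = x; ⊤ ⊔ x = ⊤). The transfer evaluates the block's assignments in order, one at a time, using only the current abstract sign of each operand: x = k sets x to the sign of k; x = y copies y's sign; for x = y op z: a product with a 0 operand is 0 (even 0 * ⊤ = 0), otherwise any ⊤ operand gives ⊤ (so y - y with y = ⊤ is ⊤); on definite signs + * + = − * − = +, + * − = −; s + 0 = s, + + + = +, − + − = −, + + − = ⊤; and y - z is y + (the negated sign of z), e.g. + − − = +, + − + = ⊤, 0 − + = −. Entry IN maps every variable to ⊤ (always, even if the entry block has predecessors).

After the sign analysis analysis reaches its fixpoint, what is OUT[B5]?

Answer: {a: -, b: +, c: +, d: +, e: +, f: +}

Working:
Converged values:
  B0:   IN=(all ⊤)   OUT={c:+, e:+, f:+; rest ⊤}
  B1:   IN={c:+, e:+, f:+; rest ⊤}   OUT={a:+, b:+, c:+, e:+, f:+; rest ⊤}
  B2:   IN={a:+, b:+, c:+, e:+, f:+; rest ⊤}   OUT={a:+, b:+, c:+, e:+, f:+; rest ⊤}
  B3:   IN={a:+, b:+, c:+, e:+, f:+; rest ⊤}   OUT={a:+, b:+, c:+, d:+, e:+, f:+; rest ⊤}
  B4:   IN={a:+, b:+, c:+, d:+, e:+, f:+; rest ⊤}   OUT={a:+, b:+, c:+, d:+, e:+, f:+; rest ⊤}
  B5:   IN={a:+, b:+, c:+, d:+, e:+, f:+; rest ⊤}   OUT={a:-, b:+, c:+, d:+, e:+, f:+; rest ⊤}
  B6:   IN={a:-, b:+, c:+, d:+, e:+, f:+; rest ⊤}   OUT={a:-, b:+, d:+, e:+, f:0; rest ⊤}
  B7:   IN={a:-, b:+, d:+, e:+, f:0; rest ⊤}   OUT={a:-, b:+, c:-, d:0, e:+, f:0; rest ⊤}
  B8:   IN={a:-, b:+, c:-, d:0, e:+, f:0; rest ⊤}   OUT={a:-, b:+, c:-, d:0, e:+, f:0; rest ⊤}
  B9:   IN={b:+, e:+; rest ⊤}   OUT=(all ⊤)

Merge at B5: IN[B5] = OUT[B4] = {a: +, b: +, c: +, d: +, e: +, f: +}
Applying B5's transfer function to that IN value gives OUT[B5] (row B5 above).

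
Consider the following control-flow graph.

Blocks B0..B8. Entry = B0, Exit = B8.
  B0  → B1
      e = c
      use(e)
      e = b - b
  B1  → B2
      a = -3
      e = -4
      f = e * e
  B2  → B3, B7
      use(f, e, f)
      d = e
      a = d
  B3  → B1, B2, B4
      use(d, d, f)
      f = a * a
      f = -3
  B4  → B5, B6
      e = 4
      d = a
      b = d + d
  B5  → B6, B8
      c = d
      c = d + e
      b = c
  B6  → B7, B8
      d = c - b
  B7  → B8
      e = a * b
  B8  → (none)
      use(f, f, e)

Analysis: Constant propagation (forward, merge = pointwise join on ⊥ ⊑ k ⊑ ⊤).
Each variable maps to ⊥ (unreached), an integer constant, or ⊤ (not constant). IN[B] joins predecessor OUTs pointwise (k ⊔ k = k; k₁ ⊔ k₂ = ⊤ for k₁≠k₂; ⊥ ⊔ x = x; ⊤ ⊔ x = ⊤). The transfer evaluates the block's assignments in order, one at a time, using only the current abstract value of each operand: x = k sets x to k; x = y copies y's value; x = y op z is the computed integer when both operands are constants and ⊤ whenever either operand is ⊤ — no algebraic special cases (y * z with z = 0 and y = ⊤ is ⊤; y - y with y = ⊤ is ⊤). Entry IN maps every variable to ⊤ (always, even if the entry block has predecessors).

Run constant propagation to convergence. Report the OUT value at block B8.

Fixpoint table:
  B0:   IN=(all ⊤)   OUT=(all ⊤)
  B1:   IN=(all ⊤)   OUT={a:-3, e:-4, f:16; rest ⊤}
  B2:   IN={e:-4; rest ⊤}   OUT={a:-4, d:-4, e:-4; rest ⊤}
  B3:   IN={a:-4, d:-4, e:-4; rest ⊤}   OUT={a:-4, d:-4, e:-4, f:-3; rest ⊤}
  B4:   IN={a:-4, d:-4, e:-4, f:-3; rest ⊤}   OUT={a:-4, b:-8, d:-4, e:4, f:-3; rest ⊤}
  B5:   IN={a:-4, b:-8, d:-4, e:4, f:-3; rest ⊤}   OUT={a:-4, b:0, c:0, d:-4, e:4, f:-3; rest ⊤}
  B6:   IN={a:-4, d:-4, e:4, f:-3; rest ⊤}   OUT={a:-4, e:4, f:-3; rest ⊤}
  B7:   IN={a:-4; rest ⊤}   OUT={a:-4; rest ⊤}
  B8:   IN={a:-4; rest ⊤}   OUT={a:-4; rest ⊤}

Merge at B8: IN[B8] = OUT[B5] ⊔ OUT[B6] ⊔ OUT[B7] = {a: -4, b: ⊤, c: ⊤, d: ⊤, e: ⊤, f: ⊤}
Applying B8's transfer function to that IN value gives OUT[B8] (row B8 above).

Answer: {a: -4, b: ⊤, c: ⊤, d: ⊤, e: ⊤, f: ⊤}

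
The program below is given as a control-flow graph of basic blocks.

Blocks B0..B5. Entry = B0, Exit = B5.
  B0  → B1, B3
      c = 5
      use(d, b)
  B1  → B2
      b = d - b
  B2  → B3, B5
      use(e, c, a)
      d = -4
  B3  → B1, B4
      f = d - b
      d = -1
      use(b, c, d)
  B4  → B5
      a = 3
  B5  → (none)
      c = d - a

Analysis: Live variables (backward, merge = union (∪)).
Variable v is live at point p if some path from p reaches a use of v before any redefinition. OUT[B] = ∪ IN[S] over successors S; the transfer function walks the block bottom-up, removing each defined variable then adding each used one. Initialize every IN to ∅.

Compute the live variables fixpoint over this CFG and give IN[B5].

Per-block solution:
  B0:   IN={a, b, d, e}   OUT={a, b, c, d, e}
  B1:   IN={a, b, c, d, e}   OUT={a, b, c, e}
  B2:   IN={a, b, c, e}   OUT={a, b, c, d, e}
  B3:   IN={a, b, c, d, e}   OUT={a, b, c, d, e}
  B4:   IN={d}   OUT={a, d}
  B5:   IN={a, d}   OUT={}

B5 is the boundary node: OUT[B5] = {}
Applying B5's transfer function to that OUT value gives IN[B5] (row B5 above).

Answer: {a, d}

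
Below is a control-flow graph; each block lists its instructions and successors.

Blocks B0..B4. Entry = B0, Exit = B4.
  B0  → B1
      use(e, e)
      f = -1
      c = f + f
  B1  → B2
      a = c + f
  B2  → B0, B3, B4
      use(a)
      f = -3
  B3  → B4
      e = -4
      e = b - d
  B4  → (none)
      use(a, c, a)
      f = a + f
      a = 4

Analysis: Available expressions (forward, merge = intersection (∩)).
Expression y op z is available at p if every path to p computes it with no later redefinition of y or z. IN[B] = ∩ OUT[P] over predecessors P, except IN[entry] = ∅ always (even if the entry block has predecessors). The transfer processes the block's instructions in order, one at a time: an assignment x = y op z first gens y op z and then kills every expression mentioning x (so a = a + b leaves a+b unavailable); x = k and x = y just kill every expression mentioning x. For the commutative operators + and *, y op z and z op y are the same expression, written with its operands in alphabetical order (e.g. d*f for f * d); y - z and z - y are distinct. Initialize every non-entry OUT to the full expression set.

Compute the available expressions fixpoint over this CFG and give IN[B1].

Answer: {f+f}

Trace:
Fixpoint table:
  B0:  IN={}  OUT={f+f}
  B1:  IN={f+f}  OUT={c+f, f+f}
  B2:  IN={c+f, f+f}  OUT={}
  B3:  IN={}  OUT={b-d}
  B4:  IN={}  OUT={}

Merge at B1: IN[B1] = OUT[B0] = {f+f}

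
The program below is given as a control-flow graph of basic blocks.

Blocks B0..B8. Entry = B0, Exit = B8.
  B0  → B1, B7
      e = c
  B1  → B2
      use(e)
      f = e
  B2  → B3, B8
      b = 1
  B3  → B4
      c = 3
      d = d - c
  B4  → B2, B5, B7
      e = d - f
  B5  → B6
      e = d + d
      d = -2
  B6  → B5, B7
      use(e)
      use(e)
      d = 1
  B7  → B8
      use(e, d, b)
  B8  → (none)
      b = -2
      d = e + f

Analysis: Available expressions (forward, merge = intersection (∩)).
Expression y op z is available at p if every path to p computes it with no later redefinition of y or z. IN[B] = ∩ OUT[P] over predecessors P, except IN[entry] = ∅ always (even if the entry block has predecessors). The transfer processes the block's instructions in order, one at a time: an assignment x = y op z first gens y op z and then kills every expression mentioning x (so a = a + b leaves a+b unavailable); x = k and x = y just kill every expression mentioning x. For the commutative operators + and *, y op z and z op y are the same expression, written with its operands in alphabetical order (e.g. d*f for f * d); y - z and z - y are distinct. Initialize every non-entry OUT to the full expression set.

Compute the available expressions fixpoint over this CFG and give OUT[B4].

Answer: {d-f}

Trace:
Converged values:
  B0:  IN={}  OUT={}
  B1:  IN={}  OUT={}
  B2:  IN={}  OUT={}
  B3:  IN={}  OUT={}
  B4:  IN={}  OUT={d-f}
  B5:  IN={}  OUT={}
  B6:  IN={}  OUT={}
  B7:  IN={}  OUT={}
  B8:  IN={}  OUT={e+f}

Merge at B4: IN[B4] = OUT[B3] = {}
Applying B4's transfer function to that IN value gives OUT[B4] (row B4 above).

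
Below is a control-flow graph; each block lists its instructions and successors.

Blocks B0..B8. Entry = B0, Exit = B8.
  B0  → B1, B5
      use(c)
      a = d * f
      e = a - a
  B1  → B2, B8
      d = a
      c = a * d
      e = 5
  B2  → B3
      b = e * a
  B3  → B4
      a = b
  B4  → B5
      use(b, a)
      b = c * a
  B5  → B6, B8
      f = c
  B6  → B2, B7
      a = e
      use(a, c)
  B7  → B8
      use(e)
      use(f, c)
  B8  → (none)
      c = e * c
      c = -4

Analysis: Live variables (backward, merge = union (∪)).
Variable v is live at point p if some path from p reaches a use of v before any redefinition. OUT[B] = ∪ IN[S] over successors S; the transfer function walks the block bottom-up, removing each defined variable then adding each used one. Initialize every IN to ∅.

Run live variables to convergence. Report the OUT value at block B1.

Answer: {a, c, e}

Working:
Per-block solution:
  B0:  IN={c, d, f}  OUT={a, c, e}
  B1:  IN={a}  OUT={a, c, e}
  B2:  IN={a, c, e}  OUT={b, c, e}
  B3:  IN={b, c, e}  OUT={a, b, c, e}
  B4:  IN={a, b, c, e}  OUT={c, e}
  B5:  IN={c, e}  OUT={c, e, f}
  B6:  IN={c, e, f}  OUT={a, c, e, f}
  B7:  IN={c, e, f}  OUT={c, e}
  B8:  IN={c, e}  OUT={}

Merge at B1: OUT[B1] = IN[B2] ⊔ IN[B8] = {a, c, e}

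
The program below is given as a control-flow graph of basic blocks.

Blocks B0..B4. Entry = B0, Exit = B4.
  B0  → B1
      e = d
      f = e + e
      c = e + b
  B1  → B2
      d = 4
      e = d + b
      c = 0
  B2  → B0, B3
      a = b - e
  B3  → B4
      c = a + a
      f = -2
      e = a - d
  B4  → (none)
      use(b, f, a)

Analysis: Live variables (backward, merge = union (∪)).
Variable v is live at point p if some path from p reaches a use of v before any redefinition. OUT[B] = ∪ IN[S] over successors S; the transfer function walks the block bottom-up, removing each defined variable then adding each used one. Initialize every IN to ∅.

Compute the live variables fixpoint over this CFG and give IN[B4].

Answer: {a, b, f}

Working:
Per-block solution:
  B0:  IN={b, d}  OUT={b}
  B1:  IN={b}  OUT={b, d, e}
  B2:  IN={b, d, e}  OUT={a, b, d}
  B3:  IN={a, b, d}  OUT={a, b, f}
  B4:  IN={a, b, f}  OUT={}

B4 is the boundary node: OUT[B4] = {}
Applying B4's transfer function to that OUT value gives IN[B4] (row B4 above).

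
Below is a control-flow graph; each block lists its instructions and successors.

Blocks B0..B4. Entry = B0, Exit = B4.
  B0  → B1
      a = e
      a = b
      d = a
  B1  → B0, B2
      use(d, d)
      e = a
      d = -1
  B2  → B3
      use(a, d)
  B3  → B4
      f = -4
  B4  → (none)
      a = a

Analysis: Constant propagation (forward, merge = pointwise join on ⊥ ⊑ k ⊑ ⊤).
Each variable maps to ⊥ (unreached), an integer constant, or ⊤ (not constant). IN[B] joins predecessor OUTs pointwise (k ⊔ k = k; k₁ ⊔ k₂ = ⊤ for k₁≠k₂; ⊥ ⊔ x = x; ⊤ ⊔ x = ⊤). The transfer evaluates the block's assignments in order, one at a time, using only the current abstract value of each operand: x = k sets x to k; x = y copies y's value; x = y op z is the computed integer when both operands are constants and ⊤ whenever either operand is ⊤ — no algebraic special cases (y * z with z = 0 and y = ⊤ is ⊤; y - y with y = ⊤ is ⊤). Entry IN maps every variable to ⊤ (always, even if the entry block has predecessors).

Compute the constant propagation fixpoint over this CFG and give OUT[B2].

Answer: {a: ⊤, b: ⊤, c: ⊤, d: -1, e: ⊤, f: ⊤}

Derivation:
Converged values:
  B0:  IN=(all ⊤)  OUT=(all ⊤)
  B1:  IN=(all ⊤)  OUT={d:-1; rest ⊤}
  B2:  IN={d:-1; rest ⊤}  OUT={d:-1; rest ⊤}
  B3:  IN={d:-1; rest ⊤}  OUT={d:-1, f:-4; rest ⊤}
  B4:  IN={d:-1, f:-4; rest ⊤}  OUT={d:-1, f:-4; rest ⊤}

Merge at B2: IN[B2] = OUT[B1] = {a: ⊤, b: ⊤, c: ⊤, d: -1, e: ⊤, f: ⊤}
Applying B2's transfer function to that IN value gives OUT[B2] (row B2 above).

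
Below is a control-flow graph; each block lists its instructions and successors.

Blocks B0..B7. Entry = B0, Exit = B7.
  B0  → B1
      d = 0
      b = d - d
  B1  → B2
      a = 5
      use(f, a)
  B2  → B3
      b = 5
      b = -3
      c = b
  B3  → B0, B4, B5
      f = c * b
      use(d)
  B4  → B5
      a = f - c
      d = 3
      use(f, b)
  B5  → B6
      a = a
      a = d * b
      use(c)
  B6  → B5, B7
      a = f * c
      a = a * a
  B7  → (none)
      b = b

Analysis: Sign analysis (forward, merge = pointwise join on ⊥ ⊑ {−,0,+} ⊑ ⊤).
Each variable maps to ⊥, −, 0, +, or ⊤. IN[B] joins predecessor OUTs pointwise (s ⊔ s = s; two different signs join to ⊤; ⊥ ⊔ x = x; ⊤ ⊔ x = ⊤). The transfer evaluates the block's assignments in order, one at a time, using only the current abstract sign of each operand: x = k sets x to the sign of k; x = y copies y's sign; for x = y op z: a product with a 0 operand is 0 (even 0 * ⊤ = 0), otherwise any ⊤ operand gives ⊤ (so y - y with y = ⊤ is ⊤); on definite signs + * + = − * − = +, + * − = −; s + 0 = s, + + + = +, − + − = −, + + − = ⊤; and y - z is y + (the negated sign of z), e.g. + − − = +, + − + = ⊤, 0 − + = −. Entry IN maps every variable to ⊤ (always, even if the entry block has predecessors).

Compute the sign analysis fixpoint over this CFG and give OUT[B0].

Answer: {a: ⊤, b: 0, c: ⊤, d: 0, e: ⊤, f: ⊤}

Trace:
Per-block solution:
  B0: | IN=(all ⊤) | OUT={b:0, d:0; rest ⊤}
  B1: | IN={b:0, d:0; rest ⊤} | OUT={a:+, b:0, d:0; rest ⊤}
  B2: | IN={a:+, b:0, d:0; rest ⊤} | OUT={a:+, b:-, c:-, d:0; rest ⊤}
  B3: | IN={a:+, b:-, c:-, d:0; rest ⊤} | OUT={a:+, b:-, c:-, d:0, f:+; rest ⊤}
  B4: | IN={a:+, b:-, c:-, d:0, f:+; rest ⊤} | OUT={a:+, b:-, c:-, d:+, f:+; rest ⊤}
  B5: | IN={a:+, b:-, c:-, f:+; rest ⊤} | OUT={b:-, c:-, f:+; rest ⊤}
  B6: | IN={b:-, c:-, f:+; rest ⊤} | OUT={a:+, b:-, c:-, f:+; rest ⊤}
  B7: | IN={a:+, b:-, c:-, f:+; rest ⊤} | OUT={a:+, b:-, c:-, f:+; rest ⊤}

Merge at B0 (entry node, so the boundary value (all ⊤) is joined with the incoming edge(s)): IN[B0] = (all ⊤) ⊔ OUT[B3] = {a: ⊤, b: ⊤, c: ⊤, d: ⊤, e: ⊤, f: ⊤}
Applying B0's transfer function to that IN value gives OUT[B0] (row B0 above).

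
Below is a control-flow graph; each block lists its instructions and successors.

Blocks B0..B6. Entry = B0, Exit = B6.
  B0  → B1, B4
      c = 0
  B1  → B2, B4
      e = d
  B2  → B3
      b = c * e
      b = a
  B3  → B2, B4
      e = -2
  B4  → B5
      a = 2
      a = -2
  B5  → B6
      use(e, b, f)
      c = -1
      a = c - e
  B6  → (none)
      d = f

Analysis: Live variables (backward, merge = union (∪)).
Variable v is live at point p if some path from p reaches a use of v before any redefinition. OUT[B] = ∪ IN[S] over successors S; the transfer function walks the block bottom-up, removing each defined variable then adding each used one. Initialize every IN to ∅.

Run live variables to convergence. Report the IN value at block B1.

Answer: {a, b, c, d, f}

Derivation:
Per-block solution:
  B0:  IN={a, b, d, e, f}  OUT={a, b, c, d, e, f}
  B1:  IN={a, b, c, d, f}  OUT={a, b, c, e, f}
  B2:  IN={a, c, e, f}  OUT={a, b, c, f}
  B3:  IN={a, b, c, f}  OUT={a, b, c, e, f}
  B4:  IN={b, e, f}  OUT={b, e, f}
  B5:  IN={b, e, f}  OUT={f}
  B6:  IN={f}  OUT={}

Merge at B1: OUT[B1] = IN[B2] ⊔ IN[B4] = {a, b, c, e, f}
Applying B1's transfer function to that OUT value gives IN[B1] (row B1 above).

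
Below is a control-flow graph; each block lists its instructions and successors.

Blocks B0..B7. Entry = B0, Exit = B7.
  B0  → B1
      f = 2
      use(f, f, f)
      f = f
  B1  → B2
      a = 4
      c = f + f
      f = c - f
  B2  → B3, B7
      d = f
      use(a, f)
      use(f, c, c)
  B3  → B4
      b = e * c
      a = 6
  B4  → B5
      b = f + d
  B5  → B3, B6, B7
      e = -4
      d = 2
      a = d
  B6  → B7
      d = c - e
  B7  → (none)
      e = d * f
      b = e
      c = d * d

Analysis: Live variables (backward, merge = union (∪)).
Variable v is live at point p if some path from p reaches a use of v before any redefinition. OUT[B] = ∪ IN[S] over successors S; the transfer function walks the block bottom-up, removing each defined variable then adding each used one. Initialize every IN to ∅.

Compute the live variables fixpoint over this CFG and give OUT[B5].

Converged values:
  B0:   IN={e}   OUT={e, f}
  B1:   IN={e, f}   OUT={a, c, e, f}
  B2:   IN={a, c, e, f}   OUT={c, d, e, f}
  B3:   IN={c, d, e, f}   OUT={c, d, f}
  B4:   IN={c, d, f}   OUT={c, f}
  B5:   IN={c, f}   OUT={c, d, e, f}
  B6:   IN={c, e, f}   OUT={d, f}
  B7:   IN={d, f}   OUT={}

Merge at B5: OUT[B5] = IN[B3] ⊔ IN[B6] ⊔ IN[B7] = {c, d, e, f}

Answer: {c, d, e, f}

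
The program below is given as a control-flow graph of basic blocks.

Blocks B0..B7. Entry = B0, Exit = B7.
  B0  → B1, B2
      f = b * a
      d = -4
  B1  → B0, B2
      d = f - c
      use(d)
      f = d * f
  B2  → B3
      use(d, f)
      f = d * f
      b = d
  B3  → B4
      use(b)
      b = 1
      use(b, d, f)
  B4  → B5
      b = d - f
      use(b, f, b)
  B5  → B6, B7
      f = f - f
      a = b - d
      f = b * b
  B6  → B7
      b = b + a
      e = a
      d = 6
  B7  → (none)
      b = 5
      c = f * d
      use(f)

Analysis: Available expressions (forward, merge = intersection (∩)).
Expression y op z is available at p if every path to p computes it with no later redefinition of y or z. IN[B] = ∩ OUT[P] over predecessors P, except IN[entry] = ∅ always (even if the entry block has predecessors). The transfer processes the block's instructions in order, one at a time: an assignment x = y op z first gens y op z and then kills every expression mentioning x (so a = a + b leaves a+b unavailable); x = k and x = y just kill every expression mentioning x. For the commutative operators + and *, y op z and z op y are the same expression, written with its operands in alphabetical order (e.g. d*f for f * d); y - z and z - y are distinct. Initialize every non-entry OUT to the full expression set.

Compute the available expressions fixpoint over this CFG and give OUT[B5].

Fixpoint table:
  B0:  IN={}  OUT={a*b}
  B1:  IN={a*b}  OUT={a*b}
  B2:  IN={a*b}  OUT={}
  B3:  IN={}  OUT={}
  B4:  IN={}  OUT={d-f}
  B5:  IN={d-f}  OUT={b*b, b-d}
  B6:  IN={b*b, b-d}  OUT={}
  B7:  IN={}  OUT={d*f}

Merge at B5: IN[B5] = OUT[B4] = {d-f}
Applying B5's transfer function to that IN value gives OUT[B5] (row B5 above).

Answer: {b*b, b-d}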